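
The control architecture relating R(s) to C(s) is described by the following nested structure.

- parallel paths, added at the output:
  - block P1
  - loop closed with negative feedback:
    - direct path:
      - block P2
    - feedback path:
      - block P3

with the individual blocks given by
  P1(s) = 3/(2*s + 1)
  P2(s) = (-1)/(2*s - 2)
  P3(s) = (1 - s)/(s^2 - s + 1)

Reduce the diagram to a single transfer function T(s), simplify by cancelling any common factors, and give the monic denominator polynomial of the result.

Reducing step by step:

1. collapse the loop (P2 forward, P3 return); result (-s^2 + s - 1)/(2*s^3 - 4*s^2 + 5*s - 3)
2. sum the parallel branches P1, [P2/(1+P2*P3)]; result (4*s^3 - 11*s^2 + 14*s - 10)/(4*s^4 - 6*s^3 + 6*s^2 - s - 3)
T(s) is the step-2 result (common factors already cancelled). Leading coefficient of the denominator: 4. Divide through by 4 for the monic polynomial.

Answer: s^4 - 3*s^3/2 + 3*s^2/2 - s/4 - 3/4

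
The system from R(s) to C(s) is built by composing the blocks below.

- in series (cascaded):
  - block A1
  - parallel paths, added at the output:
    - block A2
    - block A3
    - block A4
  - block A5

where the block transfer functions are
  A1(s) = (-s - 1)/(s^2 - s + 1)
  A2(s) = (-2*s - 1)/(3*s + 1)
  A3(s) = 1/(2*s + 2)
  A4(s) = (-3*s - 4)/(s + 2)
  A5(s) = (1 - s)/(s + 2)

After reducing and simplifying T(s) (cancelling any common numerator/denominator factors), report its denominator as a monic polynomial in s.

Reducing step by step:

Step 1: sum the parallel branches A2, A3, A4, giving (-22*s^3 - 59*s^2 - 45*s - 10)/(6*s^3 + 20*s^2 + 18*s + 4)
Step 2: series reduction of A1, (A2+A3+A4), A5, giving (-22*s^4 - 37*s^3 + 14*s^2 + 35*s + 10)/(6*s^5 + 20*s^4 + 12*s^3 + 2*s^2 + 24*s + 8)
T(s) is the step-2 result (common factors already cancelled). Leading coefficient of the denominator: 6. Divide through by 6 for the monic polynomial.

Answer: s^5 + 10*s^4/3 + 2*s^3 + s^2/3 + 4*s + 4/3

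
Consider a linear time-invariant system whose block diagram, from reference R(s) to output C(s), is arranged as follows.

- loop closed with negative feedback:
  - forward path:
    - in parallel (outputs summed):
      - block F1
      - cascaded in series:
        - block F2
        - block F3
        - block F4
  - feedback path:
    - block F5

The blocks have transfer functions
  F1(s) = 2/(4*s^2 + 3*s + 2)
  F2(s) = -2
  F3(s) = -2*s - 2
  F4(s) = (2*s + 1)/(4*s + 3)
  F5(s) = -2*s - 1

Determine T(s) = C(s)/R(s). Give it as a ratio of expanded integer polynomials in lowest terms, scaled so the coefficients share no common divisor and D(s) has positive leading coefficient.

Step 1. cascade F2, F3, F4 = (8*s^2 + 12*s + 4)/(4*s + 3)
Step 2. parallel reduction of F1, (F2*F3*F4) = (32*s^4 + 72*s^3 + 68*s^2 + 44*s + 14)/(16*s^3 + 24*s^2 + 17*s + 6)
Step 3. close the feedback loop around (F1+(F2*F3*F4)), F5, which is the overall transfer function T(s) = C(s)/R(s) in lowest terms

Hence the answer: (-32*s^4 - 72*s^3 - 68*s^2 - 44*s - 14)/(64*s^5 + 176*s^4 + 192*s^3 + 132*s^2 + 55*s + 8)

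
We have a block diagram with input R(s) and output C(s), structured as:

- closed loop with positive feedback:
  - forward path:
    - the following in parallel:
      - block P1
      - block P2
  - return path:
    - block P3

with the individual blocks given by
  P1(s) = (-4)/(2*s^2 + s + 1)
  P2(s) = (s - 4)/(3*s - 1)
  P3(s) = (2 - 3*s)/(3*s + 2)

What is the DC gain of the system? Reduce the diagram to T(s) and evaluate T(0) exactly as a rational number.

[1] parallel reduction of P1, P2: (2*s^3 - 7*s^2 - 15*s)/(6*s^3 + s^2 + 2*s - 1)
[2] reduce the feedback loop with forward (P1+P2) and return P3: (6*s^4 - 17*s^3 - 59*s^2 - 30*s)/(24*s^4 - 10*s^3 - 23*s^2 + 31*s - 2)
That last expression is T(s); at s = 0 only the constant terms survive, so T(0) = 0/(-2) = 0.

Final answer: 0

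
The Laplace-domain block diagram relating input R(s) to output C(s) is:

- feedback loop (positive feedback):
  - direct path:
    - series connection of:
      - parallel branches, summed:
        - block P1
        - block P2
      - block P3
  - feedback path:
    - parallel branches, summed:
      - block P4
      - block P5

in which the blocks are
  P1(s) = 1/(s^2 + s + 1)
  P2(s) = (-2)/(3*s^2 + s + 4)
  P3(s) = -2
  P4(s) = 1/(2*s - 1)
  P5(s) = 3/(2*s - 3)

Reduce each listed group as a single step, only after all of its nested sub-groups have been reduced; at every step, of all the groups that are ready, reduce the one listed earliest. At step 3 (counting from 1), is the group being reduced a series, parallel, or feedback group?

Step 1: parallel reduction of P1, P2
Step 2: series reduction of (P1+P2), P3
Step 3: add P4, P5 (parallel)
Step 4: apply the feedback formula to ((P1+P2)*P3), (P4+P5)
So the answer for step 3 is parallel.

Final answer: parallel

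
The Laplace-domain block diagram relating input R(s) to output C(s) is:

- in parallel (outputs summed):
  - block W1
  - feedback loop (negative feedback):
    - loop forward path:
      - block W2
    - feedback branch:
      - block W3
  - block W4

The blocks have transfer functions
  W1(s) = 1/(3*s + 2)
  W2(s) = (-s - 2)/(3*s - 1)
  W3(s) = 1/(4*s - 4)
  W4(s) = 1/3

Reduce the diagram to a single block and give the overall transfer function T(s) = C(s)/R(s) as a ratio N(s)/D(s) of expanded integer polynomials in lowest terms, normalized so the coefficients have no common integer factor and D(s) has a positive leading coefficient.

Step 1. collapse the loop (W2 forward, W3 return), giving (-4*s^2 - 4*s + 8)/(12*s^2 - 17*s + 2)
Step 2. combine W1, [W2/(1+W2*W3)], W4 in parallel - this is the overall T(s), already in the required normalized form

Answer: (-51*s^2 - 31*s + 58)/(108*s^3 - 81*s^2 - 84*s + 12)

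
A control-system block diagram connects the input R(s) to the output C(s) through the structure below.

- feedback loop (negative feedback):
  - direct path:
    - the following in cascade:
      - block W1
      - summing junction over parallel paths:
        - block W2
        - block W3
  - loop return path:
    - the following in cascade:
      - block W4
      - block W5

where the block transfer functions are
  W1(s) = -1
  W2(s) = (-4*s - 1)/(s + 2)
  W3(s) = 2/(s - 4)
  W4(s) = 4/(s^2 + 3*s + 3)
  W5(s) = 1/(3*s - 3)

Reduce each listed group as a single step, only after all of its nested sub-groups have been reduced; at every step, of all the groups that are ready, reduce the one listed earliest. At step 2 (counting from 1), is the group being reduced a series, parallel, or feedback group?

[1] reduce the parallel group W2, W3
[2] combine W1, (W2+W3) in series
[3] series reduction of W4, W5
[4] feedback reduction of (W1*(W2+W3)), (W4*W5)
Step 2: series.

Therefore the answer is series.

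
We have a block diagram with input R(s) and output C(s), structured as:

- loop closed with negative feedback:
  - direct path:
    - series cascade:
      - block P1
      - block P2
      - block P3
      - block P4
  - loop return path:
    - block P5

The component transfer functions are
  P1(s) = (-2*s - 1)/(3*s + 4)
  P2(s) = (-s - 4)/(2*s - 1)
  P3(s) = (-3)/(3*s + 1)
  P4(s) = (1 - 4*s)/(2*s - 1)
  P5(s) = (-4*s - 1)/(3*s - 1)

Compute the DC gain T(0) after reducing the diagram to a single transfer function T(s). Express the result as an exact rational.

First reduce the diagram to T(s).

(1) reduce the series chain P1, P2, P3, P4: (24*s^3 + 102*s^2 + 21*s - 12)/(36*s^4 + 24*s^3 - 35*s^2 - s + 4)
(2) reduce the feedback loop with forward (P1*P2*P3*P4) and return P5: (72*s^4 + 282*s^3 - 39*s^2 - 57*s + 12)/(108*s^5 - 60*s^4 - 561*s^3 - 154*s^2 + 40*s + 8)
Step 2 gives the overall T(s). Then T(0) = 12/8 = 3/2.

Answer: 3/2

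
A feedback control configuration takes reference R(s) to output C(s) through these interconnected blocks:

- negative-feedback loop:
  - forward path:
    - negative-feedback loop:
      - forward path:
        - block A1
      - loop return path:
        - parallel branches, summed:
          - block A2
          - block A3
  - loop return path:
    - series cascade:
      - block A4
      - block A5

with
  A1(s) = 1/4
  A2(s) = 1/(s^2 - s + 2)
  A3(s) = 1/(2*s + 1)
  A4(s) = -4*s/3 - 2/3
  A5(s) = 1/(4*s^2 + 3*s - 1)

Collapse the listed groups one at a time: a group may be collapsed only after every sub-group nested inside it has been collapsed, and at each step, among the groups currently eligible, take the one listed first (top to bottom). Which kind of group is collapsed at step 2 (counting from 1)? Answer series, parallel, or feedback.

The answer is feedback.

Reasoning:
Step 1 - combine A2, A3 in parallel
Step 2 - collapse the loop (A1 forward, (A2+A3) return)
Step 3 - series reduction of A4, A5
Step 4 - close the feedback loop around [A1/(1+A1*(A2+A3))], (A4*A5)
The group at step 2 is a feedback group.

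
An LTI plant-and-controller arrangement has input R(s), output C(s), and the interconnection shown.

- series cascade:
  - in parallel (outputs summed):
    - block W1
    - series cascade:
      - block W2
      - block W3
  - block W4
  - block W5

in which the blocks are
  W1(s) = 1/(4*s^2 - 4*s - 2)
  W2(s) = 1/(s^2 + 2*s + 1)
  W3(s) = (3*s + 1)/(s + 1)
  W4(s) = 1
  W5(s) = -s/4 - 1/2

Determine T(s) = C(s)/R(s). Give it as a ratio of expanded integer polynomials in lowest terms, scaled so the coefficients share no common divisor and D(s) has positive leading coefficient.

The answer is (-13*s^4 - 21*s^3 + 17*s^2 + 15*s + 2)/(16*s^5 + 32*s^4 - 8*s^3 - 56*s^2 - 40*s - 8).

Reasoning:
Step 1 - combine W2, W3 in series = (3*s + 1)/(s^3 + 3*s^2 + 3*s + 1)
Step 2 - add W1, (W2*W3) (parallel) = (13*s^3 - 5*s^2 - 7*s - 1)/(4*s^5 + 8*s^4 - 2*s^3 - 14*s^2 - 10*s - 2)
Step 3 - combine (W1+(W2*W3)), W4, W5 in series, which is the overall transfer function T(s) = C(s)/R(s) in lowest terms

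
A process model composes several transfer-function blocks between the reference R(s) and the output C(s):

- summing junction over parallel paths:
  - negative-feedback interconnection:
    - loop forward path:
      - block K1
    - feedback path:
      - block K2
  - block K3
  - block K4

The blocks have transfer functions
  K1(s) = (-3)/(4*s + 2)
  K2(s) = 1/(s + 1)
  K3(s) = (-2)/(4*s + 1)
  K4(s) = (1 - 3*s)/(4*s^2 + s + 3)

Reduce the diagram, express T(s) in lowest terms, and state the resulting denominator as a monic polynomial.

Answer: s^5 + 2*s^4 + 21*s^3/16 + 41*s^2/32 + 5*s/64 - 3/64

Working:
Step 1 - reduce the feedback loop with forward K1 and return K2 = (-3*s - 3)/(4*s^2 + 6*s - 1)
Step 2 - add [K1/(1+K1*K2)], K3, K4 (parallel) = (-128*s^4 - 196*s^3 - 69*s^2 - 77*s - 4)/(64*s^5 + 128*s^4 + 84*s^3 + 82*s^2 + 5*s - 3)
T(s) is the step-2 result (common factors already cancelled). Leading coefficient of the denominator: 64. Divide through by 64 for the monic polynomial.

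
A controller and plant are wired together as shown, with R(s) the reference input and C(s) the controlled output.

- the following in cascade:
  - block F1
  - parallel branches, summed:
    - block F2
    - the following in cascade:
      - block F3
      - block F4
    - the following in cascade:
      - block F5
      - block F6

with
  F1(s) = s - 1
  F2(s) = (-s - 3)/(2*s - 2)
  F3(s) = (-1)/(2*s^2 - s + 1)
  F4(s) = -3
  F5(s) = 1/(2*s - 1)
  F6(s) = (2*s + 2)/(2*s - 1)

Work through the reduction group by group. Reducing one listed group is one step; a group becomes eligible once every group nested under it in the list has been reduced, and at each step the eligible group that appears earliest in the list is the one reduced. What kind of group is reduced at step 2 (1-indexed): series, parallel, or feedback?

[1] reduce the series chain F3, F4
[2] series reduction of F5, F6
[3] combine F2, (F3*F4), (F5*F6) in parallel
[4] combine F1, (F2+(F3*F4)+(F5*F6)) in series
At step 2 the group reduced is series.

Therefore the answer is series.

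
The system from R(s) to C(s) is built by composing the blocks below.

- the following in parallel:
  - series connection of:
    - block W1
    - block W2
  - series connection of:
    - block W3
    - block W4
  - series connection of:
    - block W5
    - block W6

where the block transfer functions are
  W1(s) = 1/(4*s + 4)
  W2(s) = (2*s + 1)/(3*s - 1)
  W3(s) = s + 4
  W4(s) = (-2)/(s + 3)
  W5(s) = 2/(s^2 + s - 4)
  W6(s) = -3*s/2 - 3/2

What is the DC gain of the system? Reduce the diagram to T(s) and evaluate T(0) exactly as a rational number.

Answer: -13/6

Working:
Step 1: combine W1, W2 in series, giving (2*s + 1)/(12*s^2 + 8*s - 4)
Step 2: multiply W3, W4 (series), giving (-2*s - 8)/(s + 3)
Step 3: combine W5, W6 in series, giving (-3*s - 3)/(s^2 + s - 4)
Step 4: add (W1*W2), (W3*W4), (W5*W6) (parallel), giving (-24*s^5 - 170*s^4 - 231*s^3 + 234*s^2 + 207*s - 104)/(12*s^5 + 56*s^4 + 16*s^3 - 168*s^2 - 92*s + 48)
Step 4 gives the overall T(s). Then T(0) = -104/48 = -13/6.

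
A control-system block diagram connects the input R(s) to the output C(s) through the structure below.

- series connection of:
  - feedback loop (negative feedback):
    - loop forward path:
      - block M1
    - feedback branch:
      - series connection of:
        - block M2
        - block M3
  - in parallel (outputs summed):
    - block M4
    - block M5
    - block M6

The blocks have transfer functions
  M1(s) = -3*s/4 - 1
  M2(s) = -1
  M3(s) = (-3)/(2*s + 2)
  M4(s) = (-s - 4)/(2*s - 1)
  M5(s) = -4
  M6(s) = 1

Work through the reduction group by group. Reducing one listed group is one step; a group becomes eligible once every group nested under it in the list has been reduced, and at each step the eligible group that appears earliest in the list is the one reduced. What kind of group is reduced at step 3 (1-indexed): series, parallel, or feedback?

[1] multiply M2, M3 (series)
[2] collapse the loop (M1 forward, (M2*M3) return)
[3] parallel reduction of M4, M5, M6
[4] cascade [M1/(1+M1*(M2*M3))], (M4+M5+M6)
So the answer for step 3 is parallel.

Final answer: parallel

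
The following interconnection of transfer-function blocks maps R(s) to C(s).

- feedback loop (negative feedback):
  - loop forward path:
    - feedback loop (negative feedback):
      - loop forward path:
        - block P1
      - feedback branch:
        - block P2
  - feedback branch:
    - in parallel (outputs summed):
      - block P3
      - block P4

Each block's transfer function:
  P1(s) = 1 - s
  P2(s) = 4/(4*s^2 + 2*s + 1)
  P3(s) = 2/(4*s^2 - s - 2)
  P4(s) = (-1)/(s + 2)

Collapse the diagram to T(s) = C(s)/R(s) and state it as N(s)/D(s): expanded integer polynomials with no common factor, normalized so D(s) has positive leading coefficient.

First reduce the diagram to T(s).

Step 1. collapse the loop (P1 forward, P2 return): (-4*s^3 + 2*s^2 + s + 1)/(4*s^2 - 2*s + 5)
Step 2. combine P3, P4 in parallel: (-4*s^2 + 3*s + 6)/(4*s^3 + 7*s^2 - 4*s - 4)
Step 3. collapse the loop ([P1/(1+P1*P2)] forward, (P3+P4) return), which is the overall transfer function T(s) = C(s)/R(s) in lowest terms

Answer: (-16*s^6 - 20*s^5 + 34*s^4 + 19*s^3 - 5*s^2 - 8*s - 4)/(32*s^5 - 32*s^3 + 38*s^2 - 3*s - 14)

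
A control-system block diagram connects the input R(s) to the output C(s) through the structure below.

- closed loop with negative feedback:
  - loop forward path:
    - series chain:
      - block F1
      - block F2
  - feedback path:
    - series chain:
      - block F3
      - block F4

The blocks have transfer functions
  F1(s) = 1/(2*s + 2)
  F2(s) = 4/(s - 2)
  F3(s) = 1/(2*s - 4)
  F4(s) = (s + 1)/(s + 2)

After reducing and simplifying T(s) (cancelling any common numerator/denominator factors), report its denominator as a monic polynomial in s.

First reduce the diagram to T(s).

Step 1. series reduction of F1, F2 -> 2/(s^2 - s - 2)
Step 2. reduce the series chain F3, F4 -> (s + 1)/(2*s^2 - 8)
Step 3. close the feedback loop around (F1*F2), (F3*F4) -> (2*s^2 - 8)/(s^4 - s^3 - 6*s^2 + 5*s + 9)
No further cancellation is possible in the step-3 result, so that is T(s). Its denominator is already monic.

Answer: s^4 - s^3 - 6*s^2 + 5*s + 9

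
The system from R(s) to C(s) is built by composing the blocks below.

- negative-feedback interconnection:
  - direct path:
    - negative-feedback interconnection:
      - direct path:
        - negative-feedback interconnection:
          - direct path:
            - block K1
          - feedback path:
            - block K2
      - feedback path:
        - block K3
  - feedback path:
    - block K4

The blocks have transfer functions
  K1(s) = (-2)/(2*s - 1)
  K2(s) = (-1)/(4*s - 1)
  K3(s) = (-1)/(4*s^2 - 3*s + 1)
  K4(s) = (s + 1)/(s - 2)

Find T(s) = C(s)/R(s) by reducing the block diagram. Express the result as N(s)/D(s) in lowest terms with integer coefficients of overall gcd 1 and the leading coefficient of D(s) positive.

1. close the feedback loop around K1, K2, giving (2 - 8*s)/(8*s^2 - 6*s + 3)
2. close the feedback loop around [K1/(1+K1*K2)], K3, giving (-32*s^3 + 32*s^2 - 14*s + 2)/(32*s^4 - 48*s^3 + 38*s^2 - 7*s + 1)
3. feedback reduction of [[K1/(1+K1*K2)]/(1+[K1/(1+K1*K2)]*K3)], K4, giving the overall T(s)

Therefore the answer is (-32*s^4 + 96*s^3 - 78*s^2 + 30*s - 4)/(32*s^5 - 144*s^4 + 134*s^3 - 65*s^2 + 3*s).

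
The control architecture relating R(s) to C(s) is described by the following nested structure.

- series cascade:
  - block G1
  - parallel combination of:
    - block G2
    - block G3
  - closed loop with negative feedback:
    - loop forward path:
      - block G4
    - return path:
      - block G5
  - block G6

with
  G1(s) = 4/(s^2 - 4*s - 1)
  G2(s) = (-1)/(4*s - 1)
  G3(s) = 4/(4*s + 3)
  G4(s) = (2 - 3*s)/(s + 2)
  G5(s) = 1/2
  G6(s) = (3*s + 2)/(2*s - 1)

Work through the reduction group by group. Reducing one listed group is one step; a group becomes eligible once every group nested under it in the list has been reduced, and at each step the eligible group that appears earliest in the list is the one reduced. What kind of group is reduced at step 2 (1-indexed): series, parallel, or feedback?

Reducing step by step:

[1] reduce the parallel group G2, G3
[2] apply the feedback formula to G4, G5
[3] multiply G1, (G2+G3), [G4/(1+G4*G5)], G6 (series)
The group at step 2 is a feedback group.

Answer: feedback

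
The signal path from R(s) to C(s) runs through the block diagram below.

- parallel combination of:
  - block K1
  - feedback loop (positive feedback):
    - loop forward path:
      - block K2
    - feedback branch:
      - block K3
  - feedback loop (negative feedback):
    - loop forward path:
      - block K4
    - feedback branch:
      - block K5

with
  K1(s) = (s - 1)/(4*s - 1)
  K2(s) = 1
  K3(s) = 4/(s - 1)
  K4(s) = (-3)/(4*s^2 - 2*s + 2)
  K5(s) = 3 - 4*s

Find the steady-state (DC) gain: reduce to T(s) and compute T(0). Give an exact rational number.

Step 1. apply the feedback formula to K2, K3: (s - 1)/(s - 5)
Step 2. collapse the loop (K4 forward, K5 return): (-3)/(4*s^2 + 10*s - 7)
Step 3. sum the parallel branches K1, [K2/(1-K2*K3)], [K4/(1+K4*K5)]: (20*s^4 + 6*s^3 - 133*s^2 + 200*s - 57)/(16*s^4 - 44*s^3 - 218*s^2 + 197*s - 35)
That last expression is T(s); at s = 0 only the constant terms survive, so T(0) = -57/(-35) = 57/35.

Hence the answer: 57/35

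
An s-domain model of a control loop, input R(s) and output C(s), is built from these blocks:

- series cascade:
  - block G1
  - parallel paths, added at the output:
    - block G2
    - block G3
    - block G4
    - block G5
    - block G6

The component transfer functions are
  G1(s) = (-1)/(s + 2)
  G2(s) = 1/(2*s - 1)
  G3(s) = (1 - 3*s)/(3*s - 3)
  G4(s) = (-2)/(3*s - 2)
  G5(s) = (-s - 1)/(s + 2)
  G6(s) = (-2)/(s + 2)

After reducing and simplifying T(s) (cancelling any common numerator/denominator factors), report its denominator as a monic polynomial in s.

First reduce the diagram to T(s).

1. sum the parallel branches G2, G3, G4, G5, G6; result (-36*s^4 - 27*s^3 + 128*s^2 - 93*s + 22)/(18*s^4 - 3*s^3 - 51*s^2 + 48*s - 12)
2. combine G1, (G2+G3+G4+G5+G6) in series; result (36*s^4 + 27*s^3 - 128*s^2 + 93*s - 22)/(18*s^5 + 33*s^4 - 57*s^3 - 54*s^2 + 84*s - 24)
That last expression is T(s), already simplified. Scaling its denominator by 1/18 (the reciprocal of the leading coefficient) yields the monic denominator.

Answer: s^5 + 11*s^4/6 - 19*s^3/6 - 3*s^2 + 14*s/3 - 4/3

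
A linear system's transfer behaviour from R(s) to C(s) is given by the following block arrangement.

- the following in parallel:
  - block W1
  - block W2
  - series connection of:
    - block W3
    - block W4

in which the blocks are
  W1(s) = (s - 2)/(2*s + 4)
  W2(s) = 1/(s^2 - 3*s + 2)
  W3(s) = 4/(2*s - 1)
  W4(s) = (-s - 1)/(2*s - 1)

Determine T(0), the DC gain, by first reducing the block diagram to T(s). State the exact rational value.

[1] reduce the series chain W3, W4, giving (-4*s - 4)/(4*s^2 - 4*s + 1)
[2] combine W1, W2, (W3*W4) in parallel, giving (4*s^5 - 32*s^4 + 61*s^3 - 5*s^2 + 10*s - 32)/(8*s^5 - 16*s^4 - 22*s^3 + 62*s^2 - 40*s + 8)
Step 2 gives the overall T(s). Then T(0) = -32/8 = -4.

Therefore the answer is -4.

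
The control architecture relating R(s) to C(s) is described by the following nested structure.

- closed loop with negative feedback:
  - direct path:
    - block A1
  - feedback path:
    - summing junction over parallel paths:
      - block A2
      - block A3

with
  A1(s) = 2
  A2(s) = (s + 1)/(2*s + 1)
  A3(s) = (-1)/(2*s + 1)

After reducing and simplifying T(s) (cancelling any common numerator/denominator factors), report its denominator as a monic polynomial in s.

Step 1: reduce the parallel group A2, A3: s/(2*s + 1)
Step 2: apply the feedback formula to A1, (A2+A3): (4*s + 2)/(4*s + 1)
No further cancellation is possible in the step-2 result, so that is T(s). Its denominator becomes monic after dividing by the leading coefficient 4.

Answer: s + 1/4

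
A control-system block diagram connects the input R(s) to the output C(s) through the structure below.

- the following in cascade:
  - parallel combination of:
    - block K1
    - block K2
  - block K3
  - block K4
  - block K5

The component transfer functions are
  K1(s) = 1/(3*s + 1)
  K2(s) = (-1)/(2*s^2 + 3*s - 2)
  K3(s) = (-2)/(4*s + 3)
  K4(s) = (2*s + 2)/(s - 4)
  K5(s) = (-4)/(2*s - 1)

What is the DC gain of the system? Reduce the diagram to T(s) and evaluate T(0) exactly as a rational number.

The answer is 2.

Reasoning:
Step 1. add K1, K2 (parallel) gives (2*s^2 - 3)/(6*s^3 + 11*s^2 - 3*s - 2)
Step 2. series reduction of (K1+K2), K3, K4, K5 gives (32*s^3 + 32*s^2 - 48*s - 48)/(48*s^6 - 92*s^5 - 420*s^4 + 25*s^3 + 225*s^2 - 14*s - 24)
DC gain: substitute s = 0 into T(s) from step 2: T(0) = -48/(-24) = 2.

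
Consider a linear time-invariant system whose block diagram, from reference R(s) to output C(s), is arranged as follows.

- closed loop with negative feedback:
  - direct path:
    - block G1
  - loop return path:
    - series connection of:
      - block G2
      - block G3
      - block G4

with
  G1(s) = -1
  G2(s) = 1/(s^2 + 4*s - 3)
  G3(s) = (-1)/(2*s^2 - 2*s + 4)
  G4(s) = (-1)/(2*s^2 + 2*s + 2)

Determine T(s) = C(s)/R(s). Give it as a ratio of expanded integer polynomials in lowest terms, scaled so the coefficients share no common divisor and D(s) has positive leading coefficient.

The answer is (-4*s^6 - 16*s^5 + 4*s^4 - 36*s^3 - 20*s + 24)/(4*s^6 + 16*s^5 - 4*s^4 + 36*s^3 + 20*s - 25).

Reasoning:
[1] multiply G2, G3, G4 (series) gives 1/(4*s^6 + 16*s^5 - 4*s^4 + 36*s^3 + 20*s - 24)
[2] feedback reduction of G1, (G2*G3*G4), which is the overall transfer function T(s) = C(s)/R(s) in lowest terms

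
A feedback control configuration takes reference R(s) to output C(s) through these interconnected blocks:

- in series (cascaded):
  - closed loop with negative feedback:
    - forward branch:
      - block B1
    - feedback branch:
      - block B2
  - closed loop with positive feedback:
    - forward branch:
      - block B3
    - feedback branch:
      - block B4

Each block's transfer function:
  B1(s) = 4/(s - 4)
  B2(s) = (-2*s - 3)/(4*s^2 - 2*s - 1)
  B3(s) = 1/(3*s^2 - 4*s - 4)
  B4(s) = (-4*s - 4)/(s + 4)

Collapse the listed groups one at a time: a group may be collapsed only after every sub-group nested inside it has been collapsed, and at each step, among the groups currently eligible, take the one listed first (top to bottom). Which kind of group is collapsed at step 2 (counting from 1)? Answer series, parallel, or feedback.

(1) reduce the feedback loop with forward B1 and return B2
(2) reduce the feedback loop with forward B3 and return B4
(3) series reduction of [B1/(1+B1*B2)], [B3/(1-B3*B4)]
At step 2 the group reduced is feedback.

Answer: feedback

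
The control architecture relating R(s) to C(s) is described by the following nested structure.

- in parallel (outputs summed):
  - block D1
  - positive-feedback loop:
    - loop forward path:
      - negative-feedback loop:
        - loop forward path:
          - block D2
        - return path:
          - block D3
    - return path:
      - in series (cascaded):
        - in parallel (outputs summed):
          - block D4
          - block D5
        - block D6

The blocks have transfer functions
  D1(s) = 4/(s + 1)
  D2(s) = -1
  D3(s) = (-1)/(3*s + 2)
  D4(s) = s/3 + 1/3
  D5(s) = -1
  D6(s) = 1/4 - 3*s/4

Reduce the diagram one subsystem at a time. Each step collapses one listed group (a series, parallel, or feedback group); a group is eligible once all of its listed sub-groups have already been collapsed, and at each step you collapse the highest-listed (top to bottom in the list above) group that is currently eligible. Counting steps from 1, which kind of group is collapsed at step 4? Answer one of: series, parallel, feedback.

The answer is feedback.

Reasoning:
Step 1 - close the feedback loop around D2, D3
Step 2 - add D4, D5 (parallel)
Step 3 - cascade (D4+D5), D6
Step 4 - close the feedback loop around [D2/(1+D2*D3)], ((D4+D5)*D6)
Step 5 - sum the parallel branches D1, [[D2/(1+D2*D3)]/(1-[D2/(1+D2*D3)]*((D4+D5)*D6))]
So the answer for step 4 is feedback.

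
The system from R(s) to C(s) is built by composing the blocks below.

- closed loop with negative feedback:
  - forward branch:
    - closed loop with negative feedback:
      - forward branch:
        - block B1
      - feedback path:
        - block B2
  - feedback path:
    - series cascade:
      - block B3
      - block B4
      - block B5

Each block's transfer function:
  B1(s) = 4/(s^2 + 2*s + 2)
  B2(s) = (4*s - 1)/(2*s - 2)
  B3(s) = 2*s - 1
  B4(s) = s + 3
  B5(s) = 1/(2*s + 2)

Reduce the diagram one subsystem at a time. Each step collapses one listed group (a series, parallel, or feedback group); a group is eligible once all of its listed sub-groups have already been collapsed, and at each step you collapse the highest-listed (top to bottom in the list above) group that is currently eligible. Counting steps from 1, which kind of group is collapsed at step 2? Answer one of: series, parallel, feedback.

Reducing step by step:

(1) reduce the feedback loop with forward B1 and return B2
(2) series reduction of B3, B4, B5
(3) apply the feedback formula to [B1/(1+B1*B2)], (B3*B4*B5)
At step 2 the group reduced is series.

Answer: series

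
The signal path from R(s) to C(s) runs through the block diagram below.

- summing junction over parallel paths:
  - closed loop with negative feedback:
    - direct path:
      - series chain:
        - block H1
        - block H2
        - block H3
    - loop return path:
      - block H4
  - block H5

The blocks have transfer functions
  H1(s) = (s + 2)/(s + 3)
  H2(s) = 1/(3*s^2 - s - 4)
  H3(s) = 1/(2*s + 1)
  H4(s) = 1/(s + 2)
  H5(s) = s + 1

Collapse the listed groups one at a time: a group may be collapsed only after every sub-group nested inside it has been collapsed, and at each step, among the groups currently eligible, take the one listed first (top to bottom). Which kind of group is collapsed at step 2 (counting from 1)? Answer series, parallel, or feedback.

The answer is feedback.

Reasoning:
Step 1 - reduce the series chain H1, H2, H3
Step 2 - apply the feedback formula to (H1*H2*H3), H4
Step 3 - parallel reduction of [(H1*H2*H3)/(1+(H1*H2*H3)*H4)], H5
The group at step 2 is a feedback group.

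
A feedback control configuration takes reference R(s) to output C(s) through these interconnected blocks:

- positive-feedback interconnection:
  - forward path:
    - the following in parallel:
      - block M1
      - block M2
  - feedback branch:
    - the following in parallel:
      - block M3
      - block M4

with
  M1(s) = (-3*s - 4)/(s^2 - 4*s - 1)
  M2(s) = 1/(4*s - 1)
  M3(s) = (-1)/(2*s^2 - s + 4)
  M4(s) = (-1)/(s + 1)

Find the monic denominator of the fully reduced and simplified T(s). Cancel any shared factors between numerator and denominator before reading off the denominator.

First reduce the diagram to T(s).

(1) parallel reduction of M1, M2; result (-11*s^2 - 17*s + 3)/(4*s^3 - 17*s^2 + 1)
(2) reduce the parallel group M3, M4; result (-2*s^2 - 5)/(2*s^3 + s^2 + 3*s + 4)
(3) collapse the loop ((M1+M2) forward, (M3+M4) return); result (-22*s^5 - 45*s^4 - 44*s^3 - 92*s^2 - 59*s + 12)/(8*s^6 - 30*s^5 - 27*s^4 - 67*s^3 - 116*s^2 - 82*s + 19)
No further cancellation is possible in the step-3 result, so that is T(s). Its denominator becomes monic after dividing by the leading coefficient 8.

Answer: s^6 - 15*s^5/4 - 27*s^4/8 - 67*s^3/8 - 29*s^2/2 - 41*s/4 + 19/8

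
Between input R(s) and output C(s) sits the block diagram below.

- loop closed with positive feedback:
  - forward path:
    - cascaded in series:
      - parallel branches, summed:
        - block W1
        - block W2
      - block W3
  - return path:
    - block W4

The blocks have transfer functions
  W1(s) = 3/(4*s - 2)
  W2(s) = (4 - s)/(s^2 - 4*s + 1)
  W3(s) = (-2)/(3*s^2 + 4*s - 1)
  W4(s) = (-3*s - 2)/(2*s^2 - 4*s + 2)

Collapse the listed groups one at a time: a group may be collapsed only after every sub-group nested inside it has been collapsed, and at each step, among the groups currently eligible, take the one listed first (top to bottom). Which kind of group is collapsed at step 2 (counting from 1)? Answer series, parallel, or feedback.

(1) reduce the parallel group W1, W2
(2) combine (W1+W2), W3 in series
(3) reduce the feedback loop with forward ((W1+W2)*W3) and return W4
Step 2: series.

Final answer: series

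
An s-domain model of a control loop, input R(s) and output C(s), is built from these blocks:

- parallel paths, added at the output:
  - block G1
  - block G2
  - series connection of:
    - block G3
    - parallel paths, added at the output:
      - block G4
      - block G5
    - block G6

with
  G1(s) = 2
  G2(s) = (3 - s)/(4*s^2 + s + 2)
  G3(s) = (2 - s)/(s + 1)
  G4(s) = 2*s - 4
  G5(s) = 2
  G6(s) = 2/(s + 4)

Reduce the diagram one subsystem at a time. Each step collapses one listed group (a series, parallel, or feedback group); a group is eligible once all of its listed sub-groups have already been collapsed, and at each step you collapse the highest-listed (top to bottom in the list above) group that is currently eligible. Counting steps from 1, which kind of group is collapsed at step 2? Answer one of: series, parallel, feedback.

Step 1 - parallel reduction of G4, G5
Step 2 - multiply G3, (G4+G5), G6 (series)
Step 3 - combine G1, G2, (G3*(G4+G5)*G6) in parallel
Step 2: series.

Therefore the answer is series.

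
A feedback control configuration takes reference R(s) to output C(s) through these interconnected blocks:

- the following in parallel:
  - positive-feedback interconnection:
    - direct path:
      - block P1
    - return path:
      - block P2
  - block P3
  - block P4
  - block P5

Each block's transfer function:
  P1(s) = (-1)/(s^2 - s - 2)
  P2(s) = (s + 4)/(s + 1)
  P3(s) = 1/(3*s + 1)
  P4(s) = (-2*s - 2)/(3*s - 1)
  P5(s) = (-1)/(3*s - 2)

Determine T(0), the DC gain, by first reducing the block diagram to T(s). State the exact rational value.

[1] close the feedback loop around P1, P2 gives (-s - 1)/(s^3 - 2*s + 2)
[2] add [P1/(1-P1*P2)], P3, P4, P5 (parallel) gives (-18*s^6 - 12*s^5 + 10*s^4 - 14*s^3 - 5*s^2 - 11*s + 12)/(27*s^6 - 18*s^5 - 57*s^4 + 92*s^3 - 30*s^2 - 10*s + 4)
That last expression is T(s); at s = 0 only the constant terms survive, so T(0) = 12/4 = 3.

Therefore the answer is 3.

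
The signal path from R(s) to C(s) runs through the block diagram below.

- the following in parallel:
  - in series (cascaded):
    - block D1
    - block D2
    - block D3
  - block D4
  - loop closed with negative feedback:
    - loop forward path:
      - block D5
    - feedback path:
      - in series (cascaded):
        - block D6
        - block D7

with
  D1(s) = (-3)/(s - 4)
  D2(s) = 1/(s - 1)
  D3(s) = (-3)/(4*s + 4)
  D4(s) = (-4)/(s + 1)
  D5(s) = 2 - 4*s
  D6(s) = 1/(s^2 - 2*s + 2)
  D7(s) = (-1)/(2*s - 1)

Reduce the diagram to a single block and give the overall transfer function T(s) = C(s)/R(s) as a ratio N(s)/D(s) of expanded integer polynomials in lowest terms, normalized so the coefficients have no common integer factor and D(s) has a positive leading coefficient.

First reduce the diagram to T(s).

[1] series reduction of D1, D2, D3; result 9/(4*s^3 - 16*s^2 - 4*s + 16)
[2] series reduction of D6, D7; result (-1)/(2*s^3 - 5*s^2 + 6*s - 2)
[3] feedback reduction of D5, (D6*D7); result (-4*s^3 + 10*s^2 - 12*s + 4)/(s^2 - 2*s + 4)
[4] reduce the parallel group (D1*D2*D3), D4, [D5/(1+D5*(D6*D7))], giving the overall T(s)

Answer: (-16*s^6 + 104*s^5 - 208*s^4 + 216*s^3 - 135*s^2 + 222*s - 156)/(4*s^5 - 24*s^4 + 44*s^3 - 40*s^2 - 48*s + 64)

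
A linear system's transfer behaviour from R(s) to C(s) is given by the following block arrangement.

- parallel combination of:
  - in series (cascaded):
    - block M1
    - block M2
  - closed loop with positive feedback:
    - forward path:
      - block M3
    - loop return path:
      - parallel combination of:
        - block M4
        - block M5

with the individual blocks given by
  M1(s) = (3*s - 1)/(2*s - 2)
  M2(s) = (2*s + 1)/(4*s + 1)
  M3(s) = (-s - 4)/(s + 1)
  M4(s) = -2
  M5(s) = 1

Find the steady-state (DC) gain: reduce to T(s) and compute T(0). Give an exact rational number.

Step 1: series reduction of M1, M2 gives (6*s^2 + s - 1)/(8*s^2 - 6*s - 2)
Step 2: combine M4, M5 in parallel gives -1
Step 3: feedback reduction of M3, (M4+M5) gives s/3 + 4/3
Step 4: sum the parallel branches (M1*M2), [M3/(1-M3*(M4+M5))] gives (8*s^3 + 44*s^2 - 23*s - 11)/(24*s^2 - 18*s - 6)
That last expression is T(s); at s = 0 only the constant terms survive, so T(0) = -11/(-6) = 11/6.

Final answer: 11/6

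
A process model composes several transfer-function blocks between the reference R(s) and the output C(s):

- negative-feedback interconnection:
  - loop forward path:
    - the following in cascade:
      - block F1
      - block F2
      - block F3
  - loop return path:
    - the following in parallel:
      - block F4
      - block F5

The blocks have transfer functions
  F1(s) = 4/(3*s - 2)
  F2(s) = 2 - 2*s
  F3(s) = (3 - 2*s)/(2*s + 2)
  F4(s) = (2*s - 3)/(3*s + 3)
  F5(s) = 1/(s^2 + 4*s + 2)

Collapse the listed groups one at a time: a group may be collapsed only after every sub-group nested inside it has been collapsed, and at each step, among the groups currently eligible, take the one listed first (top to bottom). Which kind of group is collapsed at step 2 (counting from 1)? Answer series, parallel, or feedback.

(1) series reduction of F1, F2, F3
(2) add F4, F5 (parallel)
(3) close the feedback loop around (F1*F2*F3), (F4+F5)
Step 2 collapses a parallel group.

Therefore the answer is parallel.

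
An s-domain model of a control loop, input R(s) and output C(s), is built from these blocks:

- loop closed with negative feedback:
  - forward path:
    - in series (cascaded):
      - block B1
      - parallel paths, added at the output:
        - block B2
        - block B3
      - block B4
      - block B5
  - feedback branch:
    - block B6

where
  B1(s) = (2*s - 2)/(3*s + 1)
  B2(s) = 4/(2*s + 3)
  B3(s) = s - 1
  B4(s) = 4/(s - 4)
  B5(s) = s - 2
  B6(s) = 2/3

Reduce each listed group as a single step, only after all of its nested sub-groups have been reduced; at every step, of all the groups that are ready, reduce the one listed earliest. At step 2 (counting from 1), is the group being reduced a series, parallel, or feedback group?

Step 1: add B2, B3 (parallel)
Step 2: multiply B1, (B2+B3), B4, B5 (series)
Step 3: close the feedback loop around (B1*(B2+B3)*B4*B5), B6
So the answer for step 2 is series.

Hence the answer: series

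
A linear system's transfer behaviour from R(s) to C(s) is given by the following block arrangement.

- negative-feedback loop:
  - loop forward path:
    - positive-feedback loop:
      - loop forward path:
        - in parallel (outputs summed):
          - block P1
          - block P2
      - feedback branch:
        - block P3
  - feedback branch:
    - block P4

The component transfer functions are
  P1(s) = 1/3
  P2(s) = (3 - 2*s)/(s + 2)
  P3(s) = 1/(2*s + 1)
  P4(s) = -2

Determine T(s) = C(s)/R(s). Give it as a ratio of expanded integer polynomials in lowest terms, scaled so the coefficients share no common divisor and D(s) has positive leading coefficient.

1. combine P1, P2 in parallel, giving (11 - 5*s)/(3*s + 6)
2. close the feedback loop around (P1+P2), P3, giving (-10*s^2 + 17*s + 11)/(6*s^2 + 20*s - 5)
3. reduce the feedback loop with forward [(P1+P2)/(1-(P1+P2)*P3)] and return P4 - this is the overall T(s), already in the required normalized form

Hence the answer: (-10*s^2 + 17*s + 11)/(26*s^2 - 14*s - 27)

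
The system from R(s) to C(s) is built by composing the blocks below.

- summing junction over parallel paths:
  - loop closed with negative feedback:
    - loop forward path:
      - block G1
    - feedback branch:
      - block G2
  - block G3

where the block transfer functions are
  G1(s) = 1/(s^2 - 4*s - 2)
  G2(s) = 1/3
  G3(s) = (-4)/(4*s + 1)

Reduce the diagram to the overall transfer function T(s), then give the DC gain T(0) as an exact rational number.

Step 1. feedback reduction of G1, G2, giving 3/(3*s^2 - 12*s - 5)
Step 2. combine [G1/(1+G1*G2)], G3 in parallel, giving (-12*s^2 + 60*s + 23)/(12*s^3 - 45*s^2 - 32*s - 5)
Step 2 gives the overall T(s). Then T(0) = 23/(-5) = -23/5.

Final answer: -23/5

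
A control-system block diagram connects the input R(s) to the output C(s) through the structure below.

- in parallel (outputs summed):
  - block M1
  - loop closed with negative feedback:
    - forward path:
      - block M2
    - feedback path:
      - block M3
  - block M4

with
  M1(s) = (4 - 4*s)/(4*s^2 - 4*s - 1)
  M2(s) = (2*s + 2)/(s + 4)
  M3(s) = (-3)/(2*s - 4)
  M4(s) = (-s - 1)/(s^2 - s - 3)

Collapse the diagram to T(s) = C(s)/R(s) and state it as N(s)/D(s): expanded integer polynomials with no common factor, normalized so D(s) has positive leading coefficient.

Step 1. apply the feedback formula to M2, M3 = (2*s^2 - 2*s - 4)/(s^2 - s - 11)
Step 2. add M1, [M2/(1+M2*M3)], M4 (parallel), giving the overall T(s)

Final answer: (8*s^6 - 32*s^5 - 2*s^4 + 169*s^3 - 96*s^2 - 190*s + 109)/(4*s^6 - 12*s^5 - 45*s^4 + 110*s^3 + 89*s^2 - 146*s - 33)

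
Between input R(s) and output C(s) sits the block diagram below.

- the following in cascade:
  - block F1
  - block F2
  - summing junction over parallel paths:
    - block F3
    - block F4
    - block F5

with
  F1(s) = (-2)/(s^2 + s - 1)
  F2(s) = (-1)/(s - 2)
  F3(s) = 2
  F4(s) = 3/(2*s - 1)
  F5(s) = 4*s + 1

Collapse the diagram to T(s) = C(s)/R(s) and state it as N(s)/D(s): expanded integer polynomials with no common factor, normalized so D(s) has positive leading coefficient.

Reducing step by step:

Step 1. combine F3, F4, F5 in parallel: (8*s^2 + 2*s)/(2*s - 1)
Step 2. cascade F1, F2, (F3+F4+F5): this yields T(s), and no further normalization is needed

Answer: (16*s^2 + 4*s)/(2*s^4 - 3*s^3 - 5*s^2 + 7*s - 2)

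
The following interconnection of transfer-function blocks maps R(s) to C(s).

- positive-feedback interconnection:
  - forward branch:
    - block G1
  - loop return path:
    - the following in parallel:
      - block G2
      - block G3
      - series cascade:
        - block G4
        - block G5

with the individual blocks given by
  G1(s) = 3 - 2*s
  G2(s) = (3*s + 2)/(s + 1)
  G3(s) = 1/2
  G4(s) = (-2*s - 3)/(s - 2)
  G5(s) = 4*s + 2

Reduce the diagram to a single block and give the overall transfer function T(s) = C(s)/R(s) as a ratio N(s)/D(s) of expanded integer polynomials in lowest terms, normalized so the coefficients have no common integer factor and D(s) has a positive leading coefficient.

Reducing step by step:

Step 1. cascade G4, G5 -> (-8*s^2 - 16*s - 6)/(s - 2)
Step 2. reduce the parallel group G2, G3, (G4*G5) -> (-16*s^3 - 41*s^2 - 53*s - 22)/(2*s^2 - 2*s - 4)
Step 3. collapse the loop (G1 forward, (G2+G3+(G4*G5)) return), which is the overall transfer function T(s) = C(s)/R(s) in lowest terms

Answer: (4*s^3 - 10*s^2 - 2*s + 12)/(32*s^4 + 34*s^3 - 19*s^2 - 113*s - 62)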